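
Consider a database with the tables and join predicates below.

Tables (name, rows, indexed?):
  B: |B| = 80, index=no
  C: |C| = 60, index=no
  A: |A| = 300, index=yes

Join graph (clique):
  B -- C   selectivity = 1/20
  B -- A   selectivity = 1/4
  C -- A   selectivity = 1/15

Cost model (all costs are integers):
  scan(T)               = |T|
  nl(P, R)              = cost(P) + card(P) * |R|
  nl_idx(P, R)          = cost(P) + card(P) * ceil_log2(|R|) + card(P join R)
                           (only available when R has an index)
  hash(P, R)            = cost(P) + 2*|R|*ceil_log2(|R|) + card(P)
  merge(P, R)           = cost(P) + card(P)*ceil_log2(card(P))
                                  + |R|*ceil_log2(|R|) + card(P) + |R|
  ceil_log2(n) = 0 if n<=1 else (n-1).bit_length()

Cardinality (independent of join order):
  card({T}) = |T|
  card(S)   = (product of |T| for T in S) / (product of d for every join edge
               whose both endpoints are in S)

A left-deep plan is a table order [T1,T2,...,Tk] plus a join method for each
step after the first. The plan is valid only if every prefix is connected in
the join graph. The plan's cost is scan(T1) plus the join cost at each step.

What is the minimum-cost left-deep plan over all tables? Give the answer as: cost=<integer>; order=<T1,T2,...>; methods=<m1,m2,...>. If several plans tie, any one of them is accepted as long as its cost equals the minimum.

cost=3640; order=A,C,B; methods=hash,hash

Selinger DP (subsets sized 1..n):
  {B}: scan cost=80, card=80
  {C}: scan cost=60, card=60
  {A}: scan cost=300, card=300
  {BC}: card=240; try (C,hash)→880, (B,merge)→1120, (C,merge)→1140, (B,hash)→1240, (B,nl)→4860, (C,nl)→4880; best=880 via (C,hash)
  {AB}: card=6000; try (B,hash)→1720, (A,merge)→3720, (B,merge)→3940, (A,hash)→5560, (A,nl_idx)→6800, (A,nl)→24080 …(+1); best=1720 via (B,hash)
  {AC}: card=1200; try (C,hash)→1320, (A,nl_idx)→1800, (A,merge)→3480, (C,merge)→3720, (A,hash)→5520, (A,nl)→18060 …(+1); best=1320 via (C,hash)
  {ABC}: card=1200; try (B,hash)→3640, (A,nl_idx)→4240, (A,merge)→6040, (A,hash)→6520, (C,hash)→8440, (B,merge)→16360 …(+4); best=3640 via (B,hash)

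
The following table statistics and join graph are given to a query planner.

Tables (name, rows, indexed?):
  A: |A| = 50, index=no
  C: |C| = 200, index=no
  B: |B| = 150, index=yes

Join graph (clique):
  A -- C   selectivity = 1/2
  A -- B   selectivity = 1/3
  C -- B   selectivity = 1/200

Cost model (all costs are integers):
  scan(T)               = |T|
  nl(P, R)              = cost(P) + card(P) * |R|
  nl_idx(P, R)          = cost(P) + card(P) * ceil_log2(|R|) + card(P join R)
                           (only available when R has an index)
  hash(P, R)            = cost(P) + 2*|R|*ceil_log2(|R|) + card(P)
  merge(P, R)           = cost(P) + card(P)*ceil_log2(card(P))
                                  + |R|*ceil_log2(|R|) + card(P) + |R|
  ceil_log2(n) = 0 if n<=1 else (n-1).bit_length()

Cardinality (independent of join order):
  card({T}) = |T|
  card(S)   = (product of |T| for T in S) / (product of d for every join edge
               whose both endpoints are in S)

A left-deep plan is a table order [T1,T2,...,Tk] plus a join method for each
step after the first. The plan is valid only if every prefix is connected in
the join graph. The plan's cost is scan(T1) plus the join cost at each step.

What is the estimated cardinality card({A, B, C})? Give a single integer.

1250

Tables in S: A(50), B(150), C(200)
Edges inside S: A-C(d=2), A-B(d=3), C-B(d=200)
numerator = 50 * 150 * 200 = 1500000
denominator = 2 * 3 * 200 = 1200
card(S) = 1500000 / 1200 = 1250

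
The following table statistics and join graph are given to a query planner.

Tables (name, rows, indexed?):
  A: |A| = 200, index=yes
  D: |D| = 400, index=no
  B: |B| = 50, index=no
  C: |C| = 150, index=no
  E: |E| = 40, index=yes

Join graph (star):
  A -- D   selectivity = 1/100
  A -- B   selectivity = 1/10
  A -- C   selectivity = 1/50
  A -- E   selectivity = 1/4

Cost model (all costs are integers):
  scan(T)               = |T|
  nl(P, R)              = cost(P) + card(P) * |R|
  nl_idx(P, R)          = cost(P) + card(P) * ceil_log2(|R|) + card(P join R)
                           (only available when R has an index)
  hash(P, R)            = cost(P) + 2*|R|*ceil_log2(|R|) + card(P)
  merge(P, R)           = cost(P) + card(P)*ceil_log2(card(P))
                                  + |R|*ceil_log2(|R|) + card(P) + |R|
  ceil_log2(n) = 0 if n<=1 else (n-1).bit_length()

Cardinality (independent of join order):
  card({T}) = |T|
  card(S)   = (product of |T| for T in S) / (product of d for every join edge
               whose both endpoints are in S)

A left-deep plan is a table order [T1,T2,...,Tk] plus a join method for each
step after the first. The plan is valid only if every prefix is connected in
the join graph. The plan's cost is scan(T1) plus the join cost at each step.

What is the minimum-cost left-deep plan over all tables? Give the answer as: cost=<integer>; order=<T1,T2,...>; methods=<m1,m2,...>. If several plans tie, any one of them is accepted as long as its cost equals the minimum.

Selinger DP (subsets sized 1..n):
  {A}: scan cost=200, card=200
  {D}: scan cost=400, card=400
  {B}: scan cost=50, card=50
  {C}: scan cost=150, card=150
  {E}: scan cost=40, card=40
  {AD}: card=800; try (A,hash)→4000, (A,nl_idx)→4400, (D,merge)→6000, (A,merge)→6200, (D,hash)→7600, (D,nl)→80200 …(+1); best=4000 via (A,hash)
  {AB}: card=1000; try (B,hash)→1000, (A,nl_idx)→1450, (A,merge)→2200, (B,merge)→2350, (A,hash)→3300, (A,nl)→10050 …(+1); best=1000 via (B,hash)
  {AC}: card=600; try (A,nl_idx)→1950, (C,hash)→2800, (A,merge)→3300, (C,merge)→3350, (A,hash)→3500, (A,nl)→30150 …(+1); best=1950 via (A,nl_idx)
  {AE}: card=2000; try (E,hash)→880, (A,merge)→2120, (E,merge)→2280, (A,nl_idx)→2360, (A,hash)→3280, (E,nl_idx)→3400 …(+2); best=880 via (E,hash)
  {ABD}: card=4000; try (B,hash)→5400, (D,hash)→9200, (B,merge)→13150, (D,merge)→16000, (B,nl)→44000, (D,nl)→401000; best=5400 via (B,hash)
  {ACD}: card=2400; try (C,hash)→7200, (D,hash)→9750, (D,merge)→12550, (C,merge)→14150, (C,nl)→124000, (D,nl)→241950; best=7200 via (C,hash)
  {ADE}: card=8000; try (E,hash)→5280, (D,hash)→10080, (E,merge)→13080, (E,nl_idx)→16800, (D,merge)→28880, (E,nl)→36000 …(+1); best=5280 via (E,hash)
  {ABC}: card=3000; try (B,hash)→3150, (C,hash)→4400, (B,merge)→8900, (C,merge)→13350, (B,nl)→31950, (C,nl)→151000; best=3150 via (B,hash)
  {ABE}: card=10000; try (E,hash)→2480, (B,hash)→3480, (E,merge)→12280, (E,nl_idx)→17000, (B,merge)→25230, (E,nl)→41000 …(+1); best=2480 via (E,hash)
  {ACE}: card=6000; try (E,hash)→3030, (C,hash)→5280, (E,merge)→8830, (E,nl_idx)→11550, (E,nl)→25950, (C,merge)→26230 …(+1); best=3030 via (E,hash)
  {ABCD}: card=12000; try (B,hash)→10200, (C,hash)→11800, (D,hash)→13350, (B,merge)→38750, (D,merge)→46150, (C,merge)→58750 …(+3); best=10200 via (B,hash)
  {ABDE}: card=40000; try (E,hash)→9880, (B,hash)→13880, (D,hash)→19680, (E,merge)→57680, (E,nl_idx)→69400, (B,merge)→117630 …(+4); best=9880 via (E,hash)
  {ACDE}: card=24000; try (E,hash)→10080, (C,hash)→15680, (D,hash)→16230, (E,merge)→38680, (E,nl_idx)→45600, (D,merge)→91030 …(+4); best=10080 via (E,hash)
  {ABCE}: card=30000; try (E,hash)→6630, (B,hash)→9630, (C,hash)→14880, (E,merge)→42430, (E,nl_idx)→51150, (B,merge)→87380 …(+4); best=6630 via (E,hash)
  {ABCDE}: card=120000; try (E,hash)→22680, (B,hash)→34680, (D,hash)→43830, (C,hash)→52280, (E,merge)→190480, (E,nl_idx)→202200 …(+7); best=22680 via (E,hash)

cost=22680; order=D,A,C,B,E; methods=hash,hash,hash,hash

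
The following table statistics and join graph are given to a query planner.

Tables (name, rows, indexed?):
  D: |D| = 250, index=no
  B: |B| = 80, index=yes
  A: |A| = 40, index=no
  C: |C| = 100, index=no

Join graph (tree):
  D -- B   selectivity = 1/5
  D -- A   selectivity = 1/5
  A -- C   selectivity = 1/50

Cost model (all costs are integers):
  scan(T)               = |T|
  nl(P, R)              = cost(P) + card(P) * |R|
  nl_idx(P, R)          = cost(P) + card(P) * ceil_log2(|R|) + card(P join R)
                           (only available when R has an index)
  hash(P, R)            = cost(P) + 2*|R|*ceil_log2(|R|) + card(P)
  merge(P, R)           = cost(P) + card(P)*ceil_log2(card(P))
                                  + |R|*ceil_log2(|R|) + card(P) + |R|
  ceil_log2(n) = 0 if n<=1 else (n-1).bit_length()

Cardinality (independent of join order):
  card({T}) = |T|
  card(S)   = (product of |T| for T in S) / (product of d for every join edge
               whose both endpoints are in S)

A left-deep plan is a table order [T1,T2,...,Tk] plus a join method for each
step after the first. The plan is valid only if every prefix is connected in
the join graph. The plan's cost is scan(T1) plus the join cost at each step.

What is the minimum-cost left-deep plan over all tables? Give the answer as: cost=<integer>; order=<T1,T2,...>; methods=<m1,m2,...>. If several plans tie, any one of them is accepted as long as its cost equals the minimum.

Selinger DP (subsets sized 1..n):
  {D}: scan cost=250, card=250
  {B}: scan cost=80, card=80
  {A}: scan cost=40, card=40
  {C}: scan cost=100, card=100
  {BD}: card=4000; try (B,hash)→1620, (D,merge)→2970, (B,merge)→3140, (D,hash)→4160, (B,nl_idx)→6000, (D,nl)→20080 …(+1); best=1620 via (B,hash)
  {AD}: card=2000; try (A,hash)→980, (D,merge)→2570, (A,merge)→2780, (D,hash)→4080, (D,nl)→10040, (A,nl)→10250; best=980 via (A,hash)
  {AC}: card=80; try (A,hash)→680, (C,merge)→1120, (A,merge)→1180, (C,hash)→1480, (C,nl)→4040, (A,nl)→4100; best=680 via (A,hash)
  {ABD}: card=32000; try (B,hash)→4100, (A,hash)→6100, (B,merge)→25620, (B,nl_idx)→46980, (A,merge)→53900, (B,nl)→160980 …(+1); best=4100 via (B,hash)
  {ACD}: card=4000; try (D,merge)→3570, (C,hash)→4380, (D,hash)→4760, (D,nl)→20680, (C,merge)→25780, (C,nl)→200980; best=3570 via (D,merge)
  {ABCD}: card=64000; try (B,hash)→8690, (C,hash)→37500, (B,merge)→56210, (B,nl_idx)→95570, (B,nl)→323570, (C,merge)→516900 …(+1); best=8690 via (B,hash)

cost=8690; order=C,A,D,B; methods=hash,merge,hash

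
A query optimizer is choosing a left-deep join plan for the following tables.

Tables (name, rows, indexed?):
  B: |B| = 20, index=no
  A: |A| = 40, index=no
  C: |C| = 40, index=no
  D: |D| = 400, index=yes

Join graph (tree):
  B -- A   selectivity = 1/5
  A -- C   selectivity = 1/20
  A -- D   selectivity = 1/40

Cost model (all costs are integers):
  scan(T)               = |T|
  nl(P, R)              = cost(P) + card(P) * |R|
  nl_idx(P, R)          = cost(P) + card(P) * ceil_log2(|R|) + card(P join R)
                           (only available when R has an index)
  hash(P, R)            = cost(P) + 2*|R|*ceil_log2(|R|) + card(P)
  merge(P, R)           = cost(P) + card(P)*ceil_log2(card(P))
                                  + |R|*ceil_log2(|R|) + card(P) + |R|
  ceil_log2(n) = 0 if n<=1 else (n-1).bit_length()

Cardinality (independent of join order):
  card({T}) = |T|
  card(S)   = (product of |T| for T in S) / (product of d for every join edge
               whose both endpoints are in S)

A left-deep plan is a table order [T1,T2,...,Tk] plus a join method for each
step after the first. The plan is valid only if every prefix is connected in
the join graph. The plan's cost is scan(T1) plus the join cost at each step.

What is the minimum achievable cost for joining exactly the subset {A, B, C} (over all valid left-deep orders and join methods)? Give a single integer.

Selinger DP over subsets of {A,B,C}:
  {B}: scan cost=20, card=20
  {A}: scan cost=40, card=40
  {C}: scan cost=40, card=40
  {AB}: card=160; try (B,hash)→280, (A,merge)→420, (B,merge)→440, (A,hash)→520, (A,nl)→820, (B,nl)→840; best=280 via (B,hash)
  {AC}: card=80; try (C,hash)→560, (A,hash)→560, (C,merge)→600, (A,merge)→600, (C,nl)→1640, (A,nl)→1640; best=560 via (C,hash)
  {ABC}: card=320; try (B,hash)→840, (C,hash)→920, (B,merge)→1320, (C,merge)→2000, (B,nl)→2160, (C,nl)→6680; best=840 via (B,hash)

840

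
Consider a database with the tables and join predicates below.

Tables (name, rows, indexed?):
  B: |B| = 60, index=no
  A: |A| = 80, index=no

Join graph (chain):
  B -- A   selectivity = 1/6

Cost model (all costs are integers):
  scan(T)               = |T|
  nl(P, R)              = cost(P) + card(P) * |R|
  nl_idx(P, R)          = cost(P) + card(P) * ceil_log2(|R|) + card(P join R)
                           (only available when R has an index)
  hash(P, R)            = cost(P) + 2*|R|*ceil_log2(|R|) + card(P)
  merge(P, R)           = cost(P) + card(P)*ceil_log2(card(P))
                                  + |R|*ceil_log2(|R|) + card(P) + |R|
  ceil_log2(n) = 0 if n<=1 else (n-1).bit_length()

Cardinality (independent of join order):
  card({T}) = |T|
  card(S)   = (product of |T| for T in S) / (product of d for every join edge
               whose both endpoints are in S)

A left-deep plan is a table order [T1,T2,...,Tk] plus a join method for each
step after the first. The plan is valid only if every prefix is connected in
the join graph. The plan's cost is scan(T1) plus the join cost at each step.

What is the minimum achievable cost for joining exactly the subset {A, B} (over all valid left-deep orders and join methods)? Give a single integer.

Selinger DP over subsets of {A,B}:
  {B}: scan cost=60, card=60
  {A}: scan cost=80, card=80
  {AB}: card=800; try (B,hash)→880, (A,merge)→1120, (B,merge)→1140, (A,hash)→1240, (A,nl)→4860, (B,nl)→4880; best=880 via (B,hash)

880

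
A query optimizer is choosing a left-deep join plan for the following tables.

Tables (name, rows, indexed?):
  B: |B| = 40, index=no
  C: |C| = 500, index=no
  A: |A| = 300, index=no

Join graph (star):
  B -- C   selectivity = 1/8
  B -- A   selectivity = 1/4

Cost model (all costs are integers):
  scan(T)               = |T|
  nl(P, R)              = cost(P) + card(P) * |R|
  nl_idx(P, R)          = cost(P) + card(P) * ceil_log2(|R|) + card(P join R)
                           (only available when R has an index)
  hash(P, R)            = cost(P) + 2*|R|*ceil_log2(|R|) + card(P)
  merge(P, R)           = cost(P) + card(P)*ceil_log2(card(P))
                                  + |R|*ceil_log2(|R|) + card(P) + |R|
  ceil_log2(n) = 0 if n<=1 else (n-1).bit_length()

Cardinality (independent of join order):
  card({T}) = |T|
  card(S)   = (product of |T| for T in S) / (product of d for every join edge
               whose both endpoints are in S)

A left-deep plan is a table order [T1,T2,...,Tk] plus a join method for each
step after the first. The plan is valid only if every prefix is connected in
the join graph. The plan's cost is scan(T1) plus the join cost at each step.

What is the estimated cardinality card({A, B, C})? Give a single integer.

187500

Tables in S: A(300), B(40), C(500)
Edges inside S: B-C(d=8), B-A(d=4)
numerator = 300 * 40 * 500 = 6000000
denominator = 8 * 4 = 32
card(S) = 6000000 / 32 = 187500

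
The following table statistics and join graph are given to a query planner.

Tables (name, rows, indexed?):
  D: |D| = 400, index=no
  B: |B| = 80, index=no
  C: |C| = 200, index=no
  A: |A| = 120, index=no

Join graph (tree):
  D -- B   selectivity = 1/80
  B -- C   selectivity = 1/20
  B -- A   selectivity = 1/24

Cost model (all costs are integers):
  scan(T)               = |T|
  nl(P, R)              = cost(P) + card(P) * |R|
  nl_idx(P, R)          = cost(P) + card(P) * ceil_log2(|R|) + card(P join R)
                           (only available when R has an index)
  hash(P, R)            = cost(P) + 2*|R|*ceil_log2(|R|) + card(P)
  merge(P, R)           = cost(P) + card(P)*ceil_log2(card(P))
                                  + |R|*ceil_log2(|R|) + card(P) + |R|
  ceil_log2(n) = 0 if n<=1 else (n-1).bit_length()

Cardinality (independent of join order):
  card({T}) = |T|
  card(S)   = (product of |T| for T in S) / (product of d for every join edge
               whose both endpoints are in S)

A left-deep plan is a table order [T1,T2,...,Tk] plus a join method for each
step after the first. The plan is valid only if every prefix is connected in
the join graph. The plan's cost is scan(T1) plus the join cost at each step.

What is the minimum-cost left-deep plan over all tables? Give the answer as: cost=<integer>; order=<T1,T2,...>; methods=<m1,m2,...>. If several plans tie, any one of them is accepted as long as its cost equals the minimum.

Selinger DP (subsets sized 1..n):
  {D}: scan cost=400, card=400
  {B}: scan cost=80, card=80
  {C}: scan cost=200, card=200
  {A}: scan cost=120, card=120
  {BD}: card=400; try (B,hash)→1920, (D,merge)→4720, (B,merge)→5040, (D,hash)→7360, (D,nl)→32080, (B,nl)→32400; best=1920 via (B,hash)
  {BC}: card=800; try (B,hash)→1520, (C,merge)→2520, (B,merge)→2640, (C,hash)→3360, (C,nl)→16080, (B,nl)→16200; best=1520 via (B,hash)
  {AB}: card=400; try (B,hash)→1360, (A,merge)→1680, (B,merge)→1720, (A,hash)→1840, (A,nl)→9680, (B,nl)→9720; best=1360 via (B,hash)
  {BCD}: card=4000; try (C,hash)→5520, (C,merge)→7720, (D,hash)→9520, (D,merge)→14320, (C,nl)→81920, (D,nl)→321520; best=5520 via (C,hash)
  {ABD}: card=2000; try (A,hash)→4000, (A,merge)→6880, (D,hash)→8960, (D,merge)→9360, (A,nl)→49920, (D,nl)→161360; best=4000 via (A,hash)
  {ABC}: card=4000; try (A,hash)→4000, (C,hash)→4960, (C,merge)→7160, (A,merge)→11280, (C,nl)→81360, (A,nl)→97520; best=4000 via (A,hash)
  {ABCD}: card=20000; try (C,hash)→9200, (A,hash)→11200, (D,hash)→15200, (C,merge)→29800, (A,merge)→58480, (D,merge)→60000 …(+3); best=9200 via (C,hash)

cost=9200; order=D,B,A,C; methods=hash,hash,hash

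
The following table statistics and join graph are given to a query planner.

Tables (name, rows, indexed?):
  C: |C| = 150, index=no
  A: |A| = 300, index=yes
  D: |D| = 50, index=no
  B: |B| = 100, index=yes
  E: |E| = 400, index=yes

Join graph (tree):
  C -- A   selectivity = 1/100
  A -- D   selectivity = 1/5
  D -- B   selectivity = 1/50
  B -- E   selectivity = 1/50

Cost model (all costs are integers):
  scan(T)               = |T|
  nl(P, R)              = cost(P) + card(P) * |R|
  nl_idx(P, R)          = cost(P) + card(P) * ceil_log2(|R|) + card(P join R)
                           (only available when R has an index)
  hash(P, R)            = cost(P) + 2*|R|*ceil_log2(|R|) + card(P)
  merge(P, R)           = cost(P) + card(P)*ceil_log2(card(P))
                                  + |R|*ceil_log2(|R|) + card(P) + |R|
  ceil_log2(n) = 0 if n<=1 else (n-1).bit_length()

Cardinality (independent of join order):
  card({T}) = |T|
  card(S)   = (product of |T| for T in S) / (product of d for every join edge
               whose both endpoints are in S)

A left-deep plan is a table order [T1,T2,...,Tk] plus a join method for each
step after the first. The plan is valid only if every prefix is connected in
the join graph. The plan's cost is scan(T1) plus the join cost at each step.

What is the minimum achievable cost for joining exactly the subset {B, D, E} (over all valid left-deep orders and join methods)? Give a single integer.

2200

Selinger DP over subsets of {B,D,E}:
  {D}: scan cost=50, card=50
  {B}: scan cost=100, card=100
  {E}: scan cost=400, card=400
  {BD}: card=100; try (B,nl_idx)→500, (D,hash)→800, (B,merge)→1200, (D,merge)→1250, (B,hash)→1500, (B,nl)→5050 …(+1); best=500 via (B,nl_idx)
  {BE}: card=800; try (E,nl_idx)→1800, (B,hash)→2200, (B,nl_idx)→4000, (E,merge)→4900, (B,merge)→5200, (E,hash)→7400 …(+2); best=1800 via (E,nl_idx)
  {BDE}: card=800; try (E,nl_idx)→2200, (D,hash)→3200, (E,merge)→5300, (E,hash)→7800, (D,merge)→10950, (E,nl)→40500 …(+1); best=2200 via (E,nl_idx)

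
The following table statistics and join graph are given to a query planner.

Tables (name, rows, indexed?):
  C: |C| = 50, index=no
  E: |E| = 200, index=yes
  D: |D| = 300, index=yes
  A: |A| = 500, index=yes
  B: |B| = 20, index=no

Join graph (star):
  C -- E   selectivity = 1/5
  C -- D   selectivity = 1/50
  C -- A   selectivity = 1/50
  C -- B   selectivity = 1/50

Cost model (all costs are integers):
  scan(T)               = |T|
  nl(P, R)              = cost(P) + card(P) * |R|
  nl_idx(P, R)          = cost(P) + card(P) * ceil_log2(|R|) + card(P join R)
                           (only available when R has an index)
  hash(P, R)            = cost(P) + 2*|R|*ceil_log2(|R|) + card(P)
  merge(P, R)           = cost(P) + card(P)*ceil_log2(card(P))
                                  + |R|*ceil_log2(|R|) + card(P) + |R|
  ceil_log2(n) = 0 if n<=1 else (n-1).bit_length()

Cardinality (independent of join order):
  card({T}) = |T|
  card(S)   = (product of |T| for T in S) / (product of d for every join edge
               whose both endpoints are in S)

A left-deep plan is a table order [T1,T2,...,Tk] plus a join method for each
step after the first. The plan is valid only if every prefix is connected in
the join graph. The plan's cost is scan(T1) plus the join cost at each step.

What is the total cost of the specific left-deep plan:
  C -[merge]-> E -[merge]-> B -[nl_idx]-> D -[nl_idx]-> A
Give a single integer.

step 1: scan C: cost=50, card=50
step 2: join E via merge
    card(P join E) = 50*200/(5) = 2000
    cost = 50 + 50*6 + 200*8 + 50 + 200 = 2200
step 3: join B via merge
    card(P join B) = 2000*20/(50) = 800
    cost = 2200 + 2000*11 + 20*5 + 2000 + 20 = 26320
step 4: join D via nl_idx
    card(P join D) = 800*300/(50) = 4800
    cost = 26320 + 800*9 + 4800 = 38320
step 5: join A via nl_idx
    card(P join A) = 4800*500/(50) = 48000
    cost = 38320 + 4800*9 + 48000 = 129520

129520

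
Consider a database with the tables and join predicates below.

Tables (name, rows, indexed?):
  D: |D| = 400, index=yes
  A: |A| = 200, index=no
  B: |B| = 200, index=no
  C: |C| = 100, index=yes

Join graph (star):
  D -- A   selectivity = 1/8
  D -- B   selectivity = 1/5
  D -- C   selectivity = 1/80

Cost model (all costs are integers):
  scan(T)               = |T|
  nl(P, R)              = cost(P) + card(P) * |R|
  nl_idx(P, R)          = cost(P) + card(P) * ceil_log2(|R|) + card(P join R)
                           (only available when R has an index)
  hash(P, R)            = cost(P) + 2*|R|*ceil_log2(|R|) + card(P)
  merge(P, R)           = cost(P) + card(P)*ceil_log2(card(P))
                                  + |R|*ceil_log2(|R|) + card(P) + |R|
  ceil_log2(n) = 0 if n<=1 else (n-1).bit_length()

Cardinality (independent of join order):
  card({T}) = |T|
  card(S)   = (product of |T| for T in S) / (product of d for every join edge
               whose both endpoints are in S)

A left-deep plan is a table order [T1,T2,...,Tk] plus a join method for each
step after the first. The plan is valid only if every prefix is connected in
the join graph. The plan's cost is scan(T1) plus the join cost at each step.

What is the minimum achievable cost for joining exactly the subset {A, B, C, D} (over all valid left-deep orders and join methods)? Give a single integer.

Selinger DP over subsets of {A,B,C,D}:
  {D}: scan cost=400, card=400
  {A}: scan cost=200, card=200
  {B}: scan cost=200, card=200
  {C}: scan cost=100, card=100
  {AD}: card=10000; try (A,hash)→4000, (D,merge)→6000, (A,merge)→6200, (D,hash)→7600, (D,nl_idx)→12000, (D,nl)→80200 …(+1); best=4000 via (A,hash)
  {BD}: card=16000; try (B,hash)→4000, (D,merge)→6000, (B,merge)→6200, (D,hash)→7600, (D,nl_idx)→18000, (D,nl)→80200 …(+1); best=4000 via (B,hash)
  {CD}: card=500; try (D,nl_idx)→1500, (C,hash)→2200, (C,nl_idx)→3700, (D,merge)→4900, (C,merge)→5200, (D,hash)→7400 …(+2); best=1500 via (D,nl_idx)
  {ABD}: card=400000; try (B,hash)→17200, (A,hash)→23200, (B,merge)→155800, (A,merge)→245800, (B,nl)→2004000, (A,nl)→3204000; best=17200 via (B,hash)
  {ACD}: card=12500; try (A,hash)→5200, (A,merge)→8300, (C,hash)→15400, (C,nl_idx)→86500, (A,nl)→101500, (C,merge)→154800 …(+1); best=5200 via (A,hash)
  {BCD}: card=20000; try (B,hash)→5200, (B,merge)→8300, (C,hash)→21400, (B,nl)→101500, (C,nl_idx)→136000, (C,merge)→244800 …(+1); best=5200 via (B,hash)
  {ABCD}: card=500000; try (B,hash)→20900, (A,hash)→28400, (B,merge)→194500, (A,merge)→327000, (C,hash)→418600, (B,nl)→2505200 …(+4); best=20900 via (B,hash)

20900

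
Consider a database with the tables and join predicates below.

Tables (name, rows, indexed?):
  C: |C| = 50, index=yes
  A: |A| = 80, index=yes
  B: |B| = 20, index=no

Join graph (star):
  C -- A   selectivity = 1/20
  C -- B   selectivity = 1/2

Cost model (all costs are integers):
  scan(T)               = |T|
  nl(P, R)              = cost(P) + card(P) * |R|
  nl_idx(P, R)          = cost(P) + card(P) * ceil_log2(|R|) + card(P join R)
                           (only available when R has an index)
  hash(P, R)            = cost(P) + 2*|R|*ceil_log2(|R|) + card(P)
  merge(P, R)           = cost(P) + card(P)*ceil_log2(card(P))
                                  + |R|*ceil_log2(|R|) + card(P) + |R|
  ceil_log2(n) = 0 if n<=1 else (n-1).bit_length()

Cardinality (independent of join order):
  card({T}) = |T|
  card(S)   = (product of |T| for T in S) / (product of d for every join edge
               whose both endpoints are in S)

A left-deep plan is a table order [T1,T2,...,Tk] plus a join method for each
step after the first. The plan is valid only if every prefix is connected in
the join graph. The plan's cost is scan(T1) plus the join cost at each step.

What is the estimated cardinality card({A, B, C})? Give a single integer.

Tables in S: A(80), B(20), C(50)
Edges inside S: C-A(d=20), C-B(d=2)
numerator = 80 * 20 * 50 = 80000
denominator = 20 * 2 = 40
card(S) = 80000 / 40 = 2000

2000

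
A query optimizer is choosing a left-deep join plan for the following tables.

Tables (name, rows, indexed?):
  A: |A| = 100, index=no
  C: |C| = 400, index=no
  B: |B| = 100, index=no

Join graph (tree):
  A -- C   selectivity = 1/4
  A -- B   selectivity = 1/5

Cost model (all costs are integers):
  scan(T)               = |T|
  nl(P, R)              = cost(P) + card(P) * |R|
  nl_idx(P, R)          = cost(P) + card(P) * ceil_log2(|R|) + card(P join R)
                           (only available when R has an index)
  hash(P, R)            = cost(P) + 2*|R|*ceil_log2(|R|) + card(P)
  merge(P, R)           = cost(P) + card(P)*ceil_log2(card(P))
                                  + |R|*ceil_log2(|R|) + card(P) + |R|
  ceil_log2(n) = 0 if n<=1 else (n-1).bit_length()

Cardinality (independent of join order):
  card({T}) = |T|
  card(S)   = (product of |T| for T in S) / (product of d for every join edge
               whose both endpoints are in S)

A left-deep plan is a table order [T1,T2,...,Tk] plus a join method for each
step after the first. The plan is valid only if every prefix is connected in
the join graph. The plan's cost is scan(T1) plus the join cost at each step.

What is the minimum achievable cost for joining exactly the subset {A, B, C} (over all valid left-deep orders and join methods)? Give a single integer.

Selinger DP over subsets of {A,B,C}:
  {A}: scan cost=100, card=100
  {C}: scan cost=400, card=400
  {B}: scan cost=100, card=100
  {AC}: card=10000; try (A,hash)→2200, (C,merge)→4900, (A,merge)→5200, (C,hash)→7400, (C,nl)→40100, (A,nl)→40400; best=2200 via (A,hash)
  {AB}: card=2000; try (B,hash)→1600, (A,hash)→1600, (B,merge)→1700, (A,merge)→1700, (B,nl)→10100, (A,nl)→10100; best=1600 via (B,hash)
  {ABC}: card=200000; try (C,hash)→10800, (B,hash)→13600, (C,merge)→29600, (B,merge)→153000, (C,nl)→801600, (B,nl)→1002200; best=10800 via (C,hash)

10800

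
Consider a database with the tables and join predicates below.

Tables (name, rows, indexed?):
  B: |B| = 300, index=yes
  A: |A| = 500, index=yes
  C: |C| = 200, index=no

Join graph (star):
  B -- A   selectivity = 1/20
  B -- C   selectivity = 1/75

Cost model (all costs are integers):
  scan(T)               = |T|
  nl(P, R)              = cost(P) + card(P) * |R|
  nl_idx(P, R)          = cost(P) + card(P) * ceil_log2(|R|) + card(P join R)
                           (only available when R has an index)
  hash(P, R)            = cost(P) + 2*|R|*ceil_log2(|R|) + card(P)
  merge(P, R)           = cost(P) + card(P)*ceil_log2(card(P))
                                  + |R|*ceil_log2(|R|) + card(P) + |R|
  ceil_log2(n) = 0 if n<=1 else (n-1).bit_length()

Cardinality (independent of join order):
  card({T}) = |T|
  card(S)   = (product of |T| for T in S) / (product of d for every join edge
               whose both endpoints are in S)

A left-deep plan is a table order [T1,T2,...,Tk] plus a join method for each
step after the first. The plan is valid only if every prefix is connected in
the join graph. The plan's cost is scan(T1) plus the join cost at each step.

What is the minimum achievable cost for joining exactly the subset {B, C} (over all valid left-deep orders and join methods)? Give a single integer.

Selinger DP over subsets of {B,C}:
  {B}: scan cost=300, card=300
  {C}: scan cost=200, card=200
  {BC}: card=800; try (B,nl_idx)→2800, (C,hash)→3800, (B,merge)→5000, (C,merge)→5100, (B,hash)→5800, (B,nl)→60200 …(+1); best=2800 via (B,nl_idx)

2800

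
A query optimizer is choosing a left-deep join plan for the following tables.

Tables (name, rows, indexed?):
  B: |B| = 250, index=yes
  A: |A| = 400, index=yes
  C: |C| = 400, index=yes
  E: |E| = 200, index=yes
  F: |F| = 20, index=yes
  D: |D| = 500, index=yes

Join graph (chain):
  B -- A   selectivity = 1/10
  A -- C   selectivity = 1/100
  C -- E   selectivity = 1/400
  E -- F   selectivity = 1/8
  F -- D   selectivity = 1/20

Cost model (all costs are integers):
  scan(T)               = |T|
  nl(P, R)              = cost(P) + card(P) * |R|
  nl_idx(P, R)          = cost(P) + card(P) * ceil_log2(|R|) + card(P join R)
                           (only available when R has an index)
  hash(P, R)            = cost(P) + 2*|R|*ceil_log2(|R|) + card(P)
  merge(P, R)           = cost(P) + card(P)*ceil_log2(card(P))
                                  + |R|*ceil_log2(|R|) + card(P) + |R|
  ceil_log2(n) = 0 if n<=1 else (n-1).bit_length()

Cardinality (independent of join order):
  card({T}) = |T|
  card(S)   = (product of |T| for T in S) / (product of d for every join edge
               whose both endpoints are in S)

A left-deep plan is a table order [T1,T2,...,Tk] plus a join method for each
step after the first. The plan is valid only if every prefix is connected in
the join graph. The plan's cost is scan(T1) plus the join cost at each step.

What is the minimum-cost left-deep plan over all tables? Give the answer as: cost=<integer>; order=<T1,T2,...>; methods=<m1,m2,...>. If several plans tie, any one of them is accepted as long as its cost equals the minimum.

Selinger DP (subsets sized 1..n):
  {B}: scan cost=250, card=250
  {A}: scan cost=400, card=400
  {C}: scan cost=400, card=400
  {E}: scan cost=200, card=200
  {F}: scan cost=20, card=20
  {D}: scan cost=500, card=500
  {AB}: card=10000; try (B,hash)→4800, (A,merge)→6500, (B,merge)→6650, (A,hash)→7700, (A,nl_idx)→12500, (B,nl_idx)→13600 …(+2); best=4800 via (B,hash)
  {AC}: card=1600; try (C,nl_idx)→5600, (A,nl_idx)→5600, (C,hash)→8000, (A,hash)→8000, (C,merge)→8400, (A,merge)→8400 …(+2); best=5600 via (C,nl_idx)
  {CE}: card=200; try (C,nl_idx)→2200, (E,nl_idx)→3800, (E,hash)→4000, (C,merge)→6000, (E,merge)→6200, (C,hash)→7600 …(+2); best=2200 via (C,nl_idx)
  {EF}: card=500; try (F,hash)→600, (E,nl_idx)→680, (F,nl_idx)→1700, (E,merge)→1940, (F,merge)→2120, (E,hash)→3240 …(+2); best=600 via (F,hash)
  {DF}: card=500; try (D,nl_idx)→700, (F,hash)→1200, (F,nl_idx)→3500, (D,merge)→5140, (F,merge)→5620, (D,hash)→9040 …(+2); best=700 via (D,nl_idx)
  {ABC}: card=40000; try (B,hash)→11200, (C,hash)→22000, (B,merge)→27050, (B,nl_idx)→58400, (C,nl_idx)→134800, (C,merge)→158800 …(+2); best=11200 via (B,hash)
  {ACE}: card=800; try (A,nl_idx)→4800, (A,merge)→8000, (A,hash)→9600, (E,hash)→10400, (E,nl_idx)→19200, (E,merge)→26600 …(+2); best=4800 via (A,nl_idx)
  {CEF}: card=500; try (F,hash)→2600, (F,nl_idx)→3700, (F,merge)→4120, (C,nl_idx)→5600, (F,nl)→6200, (C,hash)→8300 …(+2); best=2600 via (F,hash)
  {DEF}: card=12500; try (E,hash)→4400, (E,merge)→7500, (D,hash)→10100, (D,merge)→10600, (E,nl_idx)→17200, (D,nl_idx)→17600 …(+2); best=4400 via (E,hash)
  {ABCE}: card=20000; try (B,hash)→9600, (B,merge)→15850, (B,nl_idx)→31200, (E,hash)→54400, (B,nl)→204800, (E,nl_idx)→351200 …(+2); best=9600 via (B,hash)
  {ACEF}: card=2000; try (F,hash)→5800, (A,nl_idx)→9100, (A,hash)→10300, (F,nl_idx)→10800, (A,merge)→11600, (F,merge)→13720 …(+2); best=5800 via (F,hash)
  {CDEF}: card=12500; try (D,hash)→12100, (D,merge)→12600, (D,nl_idx)→19600, (C,hash)→24100, (C,nl_idx)→129400, (C,merge)→195900 …(+2); best=12100 via (D,hash)
  {ABCEF}: card=50000; try (B,hash)→11800, (F,hash)→29800, (B,merge)→32050, (B,nl_idx)→71800, (F,nl_idx)→159600, (F,merge)→329720 …(+2); best=11800 via (B,hash)
  {ACDEF}: card=50000; try (D,hash)→16800, (A,hash)→31800, (D,merge)→34800, (D,nl_idx)→73800, (A,nl_idx)→174600, (A,merge)→203600 …(+2); best=16800 via (D,hash)
  {ABCDEF}: card=1250000; try (D,hash)→70800, (B,hash)→70800, (D,merge)→866800, (B,merge)→869050, (B,nl_idx)→1666800, (D,nl_idx)→1711800 …(+2); best=70800 via (D,hash)

cost=70800; order=E,C,A,F,B,D; methods=nl_idx,nl_idx,hash,hash,hash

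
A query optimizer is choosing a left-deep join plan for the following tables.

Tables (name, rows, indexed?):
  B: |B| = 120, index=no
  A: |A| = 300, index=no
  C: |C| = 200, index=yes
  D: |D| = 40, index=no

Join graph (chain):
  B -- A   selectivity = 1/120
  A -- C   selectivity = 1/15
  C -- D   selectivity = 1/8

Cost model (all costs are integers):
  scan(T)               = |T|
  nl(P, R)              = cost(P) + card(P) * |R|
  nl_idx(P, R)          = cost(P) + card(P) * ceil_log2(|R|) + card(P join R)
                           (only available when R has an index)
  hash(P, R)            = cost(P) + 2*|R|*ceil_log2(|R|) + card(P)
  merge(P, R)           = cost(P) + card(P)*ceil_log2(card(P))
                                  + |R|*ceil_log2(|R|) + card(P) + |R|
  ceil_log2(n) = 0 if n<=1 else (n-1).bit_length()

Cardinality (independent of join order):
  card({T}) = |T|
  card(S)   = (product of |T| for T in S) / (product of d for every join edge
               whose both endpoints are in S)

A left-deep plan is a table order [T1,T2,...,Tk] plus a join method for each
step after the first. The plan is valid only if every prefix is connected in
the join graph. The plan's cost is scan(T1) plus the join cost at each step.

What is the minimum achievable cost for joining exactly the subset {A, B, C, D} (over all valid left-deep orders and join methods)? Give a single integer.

10260

Selinger DP over subsets of {A,B,C,D}:
  {B}: scan cost=120, card=120
  {A}: scan cost=300, card=300
  {C}: scan cost=200, card=200
  {D}: scan cost=40, card=40
  {AB}: card=300; try (B,hash)→2280, (A,merge)→4080, (B,merge)→4260, (A,hash)→5640, (A,nl)→36120, (B,nl)→36300; best=2280 via (B,hash)
  {AC}: card=4000; try (C,hash)→3800, (A,merge)→5000, (C,merge)→5100, (A,hash)→5800, (C,nl_idx)→6700, (A,nl)→60200 …(+1); best=3800 via (C,hash)
  {CD}: card=1000; try (D,hash)→880, (C,nl_idx)→1360, (C,merge)→2120, (D,merge)→2280, (C,hash)→3280, (C,nl)→8040 …(+1); best=880 via (D,hash)
  {ABC}: card=4000; try (C,hash)→5780, (C,merge)→7080, (C,nl_idx)→8680, (B,hash)→9480, (B,merge)→56760, (C,nl)→62280 …(+1); best=5780 via (C,hash)
  {ACD}: card=20000; try (A,hash)→7280, (D,hash)→8280, (A,merge)→14880, (D,merge)→56080, (D,nl)→163800, (A,nl)→300880; best=7280 via (A,hash)
  {ABCD}: card=20000; try (D,hash)→10260, (B,hash)→28960, (D,merge)→58060, (D,nl)→165780, (B,merge)→328240, (B,nl)→2407280; best=10260 via (D,hash)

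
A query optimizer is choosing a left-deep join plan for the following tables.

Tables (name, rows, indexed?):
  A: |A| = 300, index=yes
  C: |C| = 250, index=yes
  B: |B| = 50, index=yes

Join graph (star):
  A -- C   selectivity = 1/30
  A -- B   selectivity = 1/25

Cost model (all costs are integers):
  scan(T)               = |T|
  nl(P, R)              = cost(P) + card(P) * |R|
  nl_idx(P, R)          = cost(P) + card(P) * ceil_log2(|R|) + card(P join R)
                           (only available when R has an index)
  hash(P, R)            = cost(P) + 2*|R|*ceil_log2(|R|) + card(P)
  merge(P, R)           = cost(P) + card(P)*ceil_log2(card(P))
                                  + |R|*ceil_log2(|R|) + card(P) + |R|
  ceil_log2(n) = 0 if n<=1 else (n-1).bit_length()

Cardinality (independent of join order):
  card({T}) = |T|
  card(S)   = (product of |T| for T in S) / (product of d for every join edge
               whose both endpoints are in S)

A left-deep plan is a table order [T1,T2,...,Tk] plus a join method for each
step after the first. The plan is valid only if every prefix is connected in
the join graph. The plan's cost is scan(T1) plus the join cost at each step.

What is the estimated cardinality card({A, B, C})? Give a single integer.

Tables in S: A(300), B(50), C(250)
Edges inside S: A-C(d=30), A-B(d=25)
numerator = 300 * 50 * 250 = 3750000
denominator = 30 * 25 = 750
card(S) = 3750000 / 750 = 5000

5000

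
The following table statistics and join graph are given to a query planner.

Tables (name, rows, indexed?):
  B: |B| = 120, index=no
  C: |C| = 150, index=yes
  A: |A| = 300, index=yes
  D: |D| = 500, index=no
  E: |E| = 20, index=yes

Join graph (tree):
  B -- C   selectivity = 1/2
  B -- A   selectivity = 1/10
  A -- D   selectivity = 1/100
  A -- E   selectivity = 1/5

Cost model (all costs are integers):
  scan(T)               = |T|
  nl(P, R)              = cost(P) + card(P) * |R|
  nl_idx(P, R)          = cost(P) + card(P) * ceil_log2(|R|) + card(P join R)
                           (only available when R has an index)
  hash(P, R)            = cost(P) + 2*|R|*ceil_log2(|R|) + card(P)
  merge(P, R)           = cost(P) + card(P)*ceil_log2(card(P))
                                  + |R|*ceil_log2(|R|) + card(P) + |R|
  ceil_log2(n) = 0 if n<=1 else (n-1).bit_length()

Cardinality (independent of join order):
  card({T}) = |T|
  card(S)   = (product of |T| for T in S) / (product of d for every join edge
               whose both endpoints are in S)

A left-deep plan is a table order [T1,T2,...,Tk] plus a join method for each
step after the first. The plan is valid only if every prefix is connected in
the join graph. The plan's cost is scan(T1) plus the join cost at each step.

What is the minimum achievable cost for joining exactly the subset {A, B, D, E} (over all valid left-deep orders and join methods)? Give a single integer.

Selinger DP over subsets of {A,B,D,E}:
  {B}: scan cost=120, card=120
  {A}: scan cost=300, card=300
  {D}: scan cost=500, card=500
  {E}: scan cost=20, card=20
  {AB}: card=3600; try (B,hash)→2280, (A,merge)→4080, (B,merge)→4260, (A,nl_idx)→4800, (A,hash)→5640, (A,nl)→36120 …(+1); best=2280 via (B,hash)
  {AD}: card=1500; try (A,hash)→6400, (A,nl_idx)→6500, (D,merge)→8300, (A,merge)→8500, (D,hash)→9600, (D,nl)→150300 …(+1); best=6400 via (A,hash)
  {AE}: card=1200; try (E,hash)→800, (A,nl_idx)→1400, (E,nl_idx)→3000, (A,merge)→3140, (E,merge)→3420, (A,hash)→5440 …(+2); best=800 via (E,hash)
  {ABD}: card=18000; try (B,hash)→9580, (D,hash)→14880, (B,merge)→25360, (D,merge)→54080, (B,nl)→186400, (D,nl)→1802280; best=9580 via (B,hash)
  {ABE}: card=14400; try (B,hash)→3680, (E,hash)→6080, (B,merge)→16160, (E,nl_idx)→34680, (E,merge)→49200, (E,nl)→74280 …(+1); best=3680 via (B,hash)
  {ADE}: card=6000; try (E,hash)→8100, (D,hash)→11000, (E,nl_idx)→19900, (D,merge)→20200, (E,merge)→24520, (E,nl)→36400 …(+1); best=8100 via (E,hash)
  {ABDE}: card=72000; try (B,hash)→15780, (D,hash)→27080, (E,hash)→27780, (B,merge)→93060, (E,nl_idx)→171580, (D,merge)→224680 …(+4); best=15780 via (B,hash)

15780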